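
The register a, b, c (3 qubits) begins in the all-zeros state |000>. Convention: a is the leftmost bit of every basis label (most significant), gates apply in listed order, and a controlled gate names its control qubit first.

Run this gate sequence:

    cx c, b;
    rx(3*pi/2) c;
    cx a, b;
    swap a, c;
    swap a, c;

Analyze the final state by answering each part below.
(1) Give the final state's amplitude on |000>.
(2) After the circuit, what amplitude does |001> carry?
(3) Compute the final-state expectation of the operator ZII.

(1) |000> carries amplitude -sqrt(2)/2 in the final state.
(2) The amplitude on |001> is -sqrt(2)*I/2.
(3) In the final state, ZII has expectation 1.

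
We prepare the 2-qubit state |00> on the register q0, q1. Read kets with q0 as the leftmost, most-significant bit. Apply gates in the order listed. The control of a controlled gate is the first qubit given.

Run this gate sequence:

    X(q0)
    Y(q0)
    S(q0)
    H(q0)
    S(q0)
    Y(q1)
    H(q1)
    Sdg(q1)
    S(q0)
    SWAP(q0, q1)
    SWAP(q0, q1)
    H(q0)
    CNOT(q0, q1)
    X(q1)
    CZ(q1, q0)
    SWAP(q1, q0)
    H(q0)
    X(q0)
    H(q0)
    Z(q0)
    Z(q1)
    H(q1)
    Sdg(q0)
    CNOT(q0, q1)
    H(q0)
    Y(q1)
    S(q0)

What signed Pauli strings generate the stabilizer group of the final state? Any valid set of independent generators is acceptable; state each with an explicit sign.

The final state is stabilized by the group generated by +IX, +ZI; other independent generating sets are equally valid. Key observation: the block from step 17 through step 20 cancels to the identity and can be dropped.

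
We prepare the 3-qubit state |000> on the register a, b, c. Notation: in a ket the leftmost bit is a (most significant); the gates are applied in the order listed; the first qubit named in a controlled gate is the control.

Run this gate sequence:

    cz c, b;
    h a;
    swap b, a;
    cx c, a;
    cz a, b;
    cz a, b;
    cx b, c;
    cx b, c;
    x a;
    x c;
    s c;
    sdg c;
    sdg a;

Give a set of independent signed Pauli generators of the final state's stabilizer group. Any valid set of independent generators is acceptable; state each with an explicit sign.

The stabilizer group can be generated by +IXI, -ZII, -IIZ, among other valid generating sets. Key observation: steps 7-8 multiply out to the identity, so the circuit reduces to the remaining gates.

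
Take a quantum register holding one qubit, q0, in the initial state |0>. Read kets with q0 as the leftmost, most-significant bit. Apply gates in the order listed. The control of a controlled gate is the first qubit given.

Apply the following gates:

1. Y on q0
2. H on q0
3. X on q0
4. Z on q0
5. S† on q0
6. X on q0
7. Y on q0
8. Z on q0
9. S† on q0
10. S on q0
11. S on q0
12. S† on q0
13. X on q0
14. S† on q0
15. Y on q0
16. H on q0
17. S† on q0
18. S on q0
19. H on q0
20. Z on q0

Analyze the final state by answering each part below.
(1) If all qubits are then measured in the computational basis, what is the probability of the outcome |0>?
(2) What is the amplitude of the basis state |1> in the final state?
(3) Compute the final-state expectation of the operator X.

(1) Outcome |0> occurs with probability 1/2.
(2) The final state's coefficient on |1> equals sqrt(2)/2.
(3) The expectation value of X is 1.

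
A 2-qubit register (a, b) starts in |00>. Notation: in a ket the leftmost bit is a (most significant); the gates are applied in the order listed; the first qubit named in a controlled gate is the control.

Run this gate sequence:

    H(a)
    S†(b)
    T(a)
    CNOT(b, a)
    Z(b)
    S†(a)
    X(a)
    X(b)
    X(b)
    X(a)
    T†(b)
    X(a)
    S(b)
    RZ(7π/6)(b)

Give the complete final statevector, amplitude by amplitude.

After the circuit, the state carries amplitude -sqrt(2)*exp(I*pi/6)/2 on |00>, 0 on |01>, -sqrt(2)*exp(5*I*pi/12)/2 on |10>, 0 on |11>. Key observation: gates 7-10 undo each other exactly, leaving only the rest of the circuit to track.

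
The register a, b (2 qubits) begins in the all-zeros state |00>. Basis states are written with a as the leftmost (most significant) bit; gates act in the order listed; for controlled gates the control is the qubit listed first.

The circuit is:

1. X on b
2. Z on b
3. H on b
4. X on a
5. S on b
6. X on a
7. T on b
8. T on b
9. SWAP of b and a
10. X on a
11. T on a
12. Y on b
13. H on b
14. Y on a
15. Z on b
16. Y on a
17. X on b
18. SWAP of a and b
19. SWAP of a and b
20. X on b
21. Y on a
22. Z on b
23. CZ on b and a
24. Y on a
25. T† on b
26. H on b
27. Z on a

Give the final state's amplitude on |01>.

The amplitude on |01> is sqrt(2)*(-I + exp(I*pi/4))/4. Key observation: gates 15-22 undo each other exactly, leaving only the rest of the circuit to track.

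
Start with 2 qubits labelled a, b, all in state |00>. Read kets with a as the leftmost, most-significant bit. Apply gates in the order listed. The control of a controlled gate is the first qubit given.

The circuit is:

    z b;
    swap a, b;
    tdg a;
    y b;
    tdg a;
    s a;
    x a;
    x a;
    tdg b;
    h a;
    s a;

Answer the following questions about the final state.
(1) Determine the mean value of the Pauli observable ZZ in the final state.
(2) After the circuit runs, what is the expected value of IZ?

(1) In the final state, ZZ has expectation 0. Key observation: gates 7-8 undo each other exactly, leaving only the rest of the circuit to track.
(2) The observable IZ averages to -1.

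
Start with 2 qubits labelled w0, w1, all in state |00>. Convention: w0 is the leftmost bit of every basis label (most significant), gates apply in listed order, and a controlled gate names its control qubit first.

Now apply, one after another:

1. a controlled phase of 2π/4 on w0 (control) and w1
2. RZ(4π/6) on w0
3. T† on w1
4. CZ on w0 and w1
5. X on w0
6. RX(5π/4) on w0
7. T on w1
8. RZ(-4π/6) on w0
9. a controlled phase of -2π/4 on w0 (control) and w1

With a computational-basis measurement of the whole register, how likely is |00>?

Outcome |00> occurs with probability sqrt(2)/4 + 1/2.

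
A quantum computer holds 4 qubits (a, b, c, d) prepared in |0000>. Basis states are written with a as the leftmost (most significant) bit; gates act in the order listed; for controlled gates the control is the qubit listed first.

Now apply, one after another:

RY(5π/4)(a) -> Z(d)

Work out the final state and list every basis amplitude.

The final amplitudes are -sqrt(2 - sqrt(2))/2 on |0000>, sqrt(sqrt(2) + 2)/2 on |1000>, and 0 on every other basis state.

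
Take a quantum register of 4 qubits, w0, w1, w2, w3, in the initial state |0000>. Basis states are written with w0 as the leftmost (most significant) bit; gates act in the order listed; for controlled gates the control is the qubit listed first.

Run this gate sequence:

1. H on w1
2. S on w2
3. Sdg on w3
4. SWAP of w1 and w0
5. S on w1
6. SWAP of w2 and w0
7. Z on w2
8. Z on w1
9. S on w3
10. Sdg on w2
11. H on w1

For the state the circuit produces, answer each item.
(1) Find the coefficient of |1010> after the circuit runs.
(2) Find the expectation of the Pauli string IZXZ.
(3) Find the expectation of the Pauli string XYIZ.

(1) The amplitude on |1010> is 0.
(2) In the final state, IZXZ has expectation 0.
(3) The observable XYIZ averages to 0.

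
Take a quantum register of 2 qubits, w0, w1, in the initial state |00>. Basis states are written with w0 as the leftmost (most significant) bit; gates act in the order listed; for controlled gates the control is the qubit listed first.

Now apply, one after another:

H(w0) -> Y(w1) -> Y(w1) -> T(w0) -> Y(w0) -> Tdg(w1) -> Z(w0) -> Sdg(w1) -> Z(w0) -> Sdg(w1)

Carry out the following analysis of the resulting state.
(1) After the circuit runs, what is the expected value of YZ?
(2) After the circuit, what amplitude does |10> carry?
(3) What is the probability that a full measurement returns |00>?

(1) The expectation value of YZ is sqrt(2)/2.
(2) The final state's coefficient on |10> equals sqrt(2)*I/2.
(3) A full measurement returns |00> with probability 1/2.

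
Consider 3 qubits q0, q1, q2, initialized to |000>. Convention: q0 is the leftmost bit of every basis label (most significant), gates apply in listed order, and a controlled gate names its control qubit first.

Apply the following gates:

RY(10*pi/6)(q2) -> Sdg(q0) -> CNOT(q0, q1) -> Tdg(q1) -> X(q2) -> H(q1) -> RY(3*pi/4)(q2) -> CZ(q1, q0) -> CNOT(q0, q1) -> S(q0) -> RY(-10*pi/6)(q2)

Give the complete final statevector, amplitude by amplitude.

The final amplitudes are -sqrt(2*sqrt(2) + 4)/8 - sqrt(12 - 6*sqrt(2))/8 on |000>, -sqrt(6*sqrt(2) + 12)/8 + sqrt(4 - 2*sqrt(2))/8 on |001>, -sqrt(2*sqrt(2) + 4)/8 - sqrt(12 - 6*sqrt(2))/8 on |010>, -sqrt(6*sqrt(2) + 12)/8 + sqrt(4 - 2*sqrt(2))/8 on |011>, 0 on |100>, 0 on |101>, 0 on |110>, 0 on |111>.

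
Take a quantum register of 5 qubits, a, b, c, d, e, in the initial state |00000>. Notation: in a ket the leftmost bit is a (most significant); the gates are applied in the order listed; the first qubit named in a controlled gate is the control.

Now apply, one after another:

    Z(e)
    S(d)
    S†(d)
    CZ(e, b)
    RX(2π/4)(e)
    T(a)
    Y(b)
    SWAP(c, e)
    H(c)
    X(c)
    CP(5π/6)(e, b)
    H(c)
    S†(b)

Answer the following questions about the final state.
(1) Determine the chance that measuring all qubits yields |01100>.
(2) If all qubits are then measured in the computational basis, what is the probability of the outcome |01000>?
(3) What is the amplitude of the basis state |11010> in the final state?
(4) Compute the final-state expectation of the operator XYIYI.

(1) The probability of measuring |01100> is 1/2.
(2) The probability of measuring |01000> is 1/2.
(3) |11010> carries amplitude 0 in the final state.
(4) In the final state, XYIYI has expectation 0.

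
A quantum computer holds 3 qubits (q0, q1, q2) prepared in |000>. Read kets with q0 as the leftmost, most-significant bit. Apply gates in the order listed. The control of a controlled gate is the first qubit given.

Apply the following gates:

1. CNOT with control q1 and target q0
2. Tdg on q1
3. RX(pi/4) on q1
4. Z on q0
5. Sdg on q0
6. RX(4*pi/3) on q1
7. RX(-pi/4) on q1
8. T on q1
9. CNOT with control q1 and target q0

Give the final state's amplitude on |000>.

The amplitude on |000> is -1/2.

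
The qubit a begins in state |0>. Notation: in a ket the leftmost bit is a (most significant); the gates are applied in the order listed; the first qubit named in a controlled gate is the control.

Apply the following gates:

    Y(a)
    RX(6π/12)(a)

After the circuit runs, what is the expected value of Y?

The observable Y averages to 1.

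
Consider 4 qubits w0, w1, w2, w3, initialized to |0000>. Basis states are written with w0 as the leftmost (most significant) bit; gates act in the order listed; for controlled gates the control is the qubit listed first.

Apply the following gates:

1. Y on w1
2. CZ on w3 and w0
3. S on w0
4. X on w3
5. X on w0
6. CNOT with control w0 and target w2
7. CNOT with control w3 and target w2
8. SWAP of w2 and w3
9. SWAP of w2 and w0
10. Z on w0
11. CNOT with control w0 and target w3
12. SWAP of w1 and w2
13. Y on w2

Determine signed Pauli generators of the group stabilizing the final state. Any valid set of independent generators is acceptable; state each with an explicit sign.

One valid set of independent stabilizer generators is -ZIII, -IZII, +IIZI, -IIIZ (any independent generating set of the same group is equally correct).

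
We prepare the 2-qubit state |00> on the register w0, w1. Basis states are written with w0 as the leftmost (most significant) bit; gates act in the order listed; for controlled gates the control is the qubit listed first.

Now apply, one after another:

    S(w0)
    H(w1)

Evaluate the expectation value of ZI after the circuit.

The expectation value of ZI is 1.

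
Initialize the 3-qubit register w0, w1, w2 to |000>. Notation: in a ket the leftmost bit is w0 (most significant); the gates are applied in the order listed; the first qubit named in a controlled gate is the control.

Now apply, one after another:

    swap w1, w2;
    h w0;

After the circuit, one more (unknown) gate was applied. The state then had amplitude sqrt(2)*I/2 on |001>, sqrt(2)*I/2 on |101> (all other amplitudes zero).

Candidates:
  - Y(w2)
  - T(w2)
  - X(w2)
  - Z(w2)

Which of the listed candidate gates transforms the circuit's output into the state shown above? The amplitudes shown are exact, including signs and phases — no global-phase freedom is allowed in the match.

It was Y(w2) that produced the state shown.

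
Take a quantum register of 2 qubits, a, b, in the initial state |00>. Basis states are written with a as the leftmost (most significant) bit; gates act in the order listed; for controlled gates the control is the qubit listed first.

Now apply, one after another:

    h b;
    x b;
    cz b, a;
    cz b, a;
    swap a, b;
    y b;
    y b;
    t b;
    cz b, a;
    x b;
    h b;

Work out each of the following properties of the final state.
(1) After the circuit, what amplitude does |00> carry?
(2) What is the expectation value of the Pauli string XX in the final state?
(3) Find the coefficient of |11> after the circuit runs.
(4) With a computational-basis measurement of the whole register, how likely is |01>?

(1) The amplitude on |00> is 1/2.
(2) The expectation value of XX is -1.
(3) The amplitude on |11> is -1/2.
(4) Outcome |01> occurs with probability 1/4.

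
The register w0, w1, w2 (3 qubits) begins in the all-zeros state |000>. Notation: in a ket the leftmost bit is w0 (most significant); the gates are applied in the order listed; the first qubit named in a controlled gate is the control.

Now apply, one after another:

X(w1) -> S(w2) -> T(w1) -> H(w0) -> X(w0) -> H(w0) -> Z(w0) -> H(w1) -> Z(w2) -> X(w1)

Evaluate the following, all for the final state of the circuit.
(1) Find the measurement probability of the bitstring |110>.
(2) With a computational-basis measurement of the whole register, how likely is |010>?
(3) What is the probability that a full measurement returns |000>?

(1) The probability of measuring |110> is 0.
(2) The probability of measuring |010> is 1/2.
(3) A full measurement returns |000> with probability 1/2.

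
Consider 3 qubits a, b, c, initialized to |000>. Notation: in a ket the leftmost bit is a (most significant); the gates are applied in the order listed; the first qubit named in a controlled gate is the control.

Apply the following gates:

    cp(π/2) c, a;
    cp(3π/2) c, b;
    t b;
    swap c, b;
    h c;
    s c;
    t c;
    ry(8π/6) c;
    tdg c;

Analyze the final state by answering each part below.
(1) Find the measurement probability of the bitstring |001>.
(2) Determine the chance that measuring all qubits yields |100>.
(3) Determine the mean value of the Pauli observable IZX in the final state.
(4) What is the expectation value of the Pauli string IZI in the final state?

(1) The probability of measuring |001> is sqrt(6)/8 + 1/2.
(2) Outcome |100> occurs with probability 0.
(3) The expectation value of IZX is 3/4.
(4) In the final state, IZI has expectation 1.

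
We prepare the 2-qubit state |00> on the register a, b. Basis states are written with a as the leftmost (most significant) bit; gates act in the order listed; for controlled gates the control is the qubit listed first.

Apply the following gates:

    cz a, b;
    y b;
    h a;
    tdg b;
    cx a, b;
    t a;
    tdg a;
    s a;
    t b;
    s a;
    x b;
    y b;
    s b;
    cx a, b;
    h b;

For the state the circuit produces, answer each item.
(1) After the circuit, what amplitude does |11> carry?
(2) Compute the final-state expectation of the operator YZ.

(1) The final state's coefficient on |11> equals -exp(3*I*pi/4)/2.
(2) The expectation value of YZ is 0.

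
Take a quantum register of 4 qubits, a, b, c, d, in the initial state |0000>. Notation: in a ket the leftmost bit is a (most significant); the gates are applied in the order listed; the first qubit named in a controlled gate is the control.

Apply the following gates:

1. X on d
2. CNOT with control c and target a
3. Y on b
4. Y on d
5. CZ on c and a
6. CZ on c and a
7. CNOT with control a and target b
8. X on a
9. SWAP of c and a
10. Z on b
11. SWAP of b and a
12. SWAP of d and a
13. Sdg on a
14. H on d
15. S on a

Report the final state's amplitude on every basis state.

After the circuit, the state carries amplitude -sqrt(2)/2 on |0010>, sqrt(2)/2 on |0011>, and 0 on every other basis state. Key observation: steps 5-6 multiply out to the identity, so the circuit reduces to the remaining gates.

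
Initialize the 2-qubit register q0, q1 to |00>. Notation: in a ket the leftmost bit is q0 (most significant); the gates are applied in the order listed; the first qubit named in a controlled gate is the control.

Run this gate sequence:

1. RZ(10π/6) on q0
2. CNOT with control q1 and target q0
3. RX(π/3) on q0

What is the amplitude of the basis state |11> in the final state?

The amplitude on |11> is 0.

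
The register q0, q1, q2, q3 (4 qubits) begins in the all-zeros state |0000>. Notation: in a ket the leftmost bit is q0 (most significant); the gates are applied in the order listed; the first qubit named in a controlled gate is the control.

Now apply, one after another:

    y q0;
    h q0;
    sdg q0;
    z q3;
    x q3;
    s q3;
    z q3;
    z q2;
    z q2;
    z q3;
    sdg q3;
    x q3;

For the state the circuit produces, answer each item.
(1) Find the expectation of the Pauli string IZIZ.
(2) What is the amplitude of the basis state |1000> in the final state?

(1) The observable IZIZ averages to 1.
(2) The final state's coefficient on |1000> equals -sqrt(2)/2.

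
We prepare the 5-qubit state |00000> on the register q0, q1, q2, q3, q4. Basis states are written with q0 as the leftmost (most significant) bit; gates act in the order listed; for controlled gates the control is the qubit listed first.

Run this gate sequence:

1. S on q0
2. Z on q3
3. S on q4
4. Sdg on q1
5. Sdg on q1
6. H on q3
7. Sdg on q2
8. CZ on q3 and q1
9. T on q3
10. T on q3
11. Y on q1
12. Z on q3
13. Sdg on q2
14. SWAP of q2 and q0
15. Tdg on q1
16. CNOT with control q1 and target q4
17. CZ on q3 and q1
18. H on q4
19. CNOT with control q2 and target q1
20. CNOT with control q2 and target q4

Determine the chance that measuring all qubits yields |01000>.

Outcome |01000> occurs with probability 1/4.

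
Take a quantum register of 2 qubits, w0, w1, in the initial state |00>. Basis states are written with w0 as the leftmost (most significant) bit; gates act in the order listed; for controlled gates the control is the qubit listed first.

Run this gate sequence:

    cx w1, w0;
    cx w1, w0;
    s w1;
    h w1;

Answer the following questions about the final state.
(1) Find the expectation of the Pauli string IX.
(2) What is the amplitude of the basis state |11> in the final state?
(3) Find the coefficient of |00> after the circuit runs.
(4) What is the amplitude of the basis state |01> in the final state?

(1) The expectation value of IX is 1. Key observation: gates 1-2 undo each other exactly, leaving only the rest of the circuit to track.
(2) The amplitude on |11> is 0.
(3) The amplitude on |00> is sqrt(2)/2.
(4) The amplitude on |01> is sqrt(2)/2.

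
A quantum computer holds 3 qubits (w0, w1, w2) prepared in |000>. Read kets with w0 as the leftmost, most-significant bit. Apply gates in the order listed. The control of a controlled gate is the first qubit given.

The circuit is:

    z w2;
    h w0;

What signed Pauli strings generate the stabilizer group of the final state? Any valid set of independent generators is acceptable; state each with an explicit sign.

The final state is stabilized by the group generated by +XII, +IZI, +IIZ; other independent generating sets are equally valid.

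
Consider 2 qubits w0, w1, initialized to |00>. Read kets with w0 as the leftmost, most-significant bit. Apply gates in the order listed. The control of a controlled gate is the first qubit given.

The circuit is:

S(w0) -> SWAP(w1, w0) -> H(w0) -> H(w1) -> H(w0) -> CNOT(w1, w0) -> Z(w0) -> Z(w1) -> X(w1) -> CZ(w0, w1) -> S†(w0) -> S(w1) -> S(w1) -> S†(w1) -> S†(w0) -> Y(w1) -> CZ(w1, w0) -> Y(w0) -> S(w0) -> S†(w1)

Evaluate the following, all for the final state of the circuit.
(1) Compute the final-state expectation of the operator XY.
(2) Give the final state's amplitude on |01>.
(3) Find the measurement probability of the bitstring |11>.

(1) The observable XY averages to 1.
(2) |01> carries amplitude -sqrt(2)*I/2 in the final state.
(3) Outcome |11> occurs with probability 0.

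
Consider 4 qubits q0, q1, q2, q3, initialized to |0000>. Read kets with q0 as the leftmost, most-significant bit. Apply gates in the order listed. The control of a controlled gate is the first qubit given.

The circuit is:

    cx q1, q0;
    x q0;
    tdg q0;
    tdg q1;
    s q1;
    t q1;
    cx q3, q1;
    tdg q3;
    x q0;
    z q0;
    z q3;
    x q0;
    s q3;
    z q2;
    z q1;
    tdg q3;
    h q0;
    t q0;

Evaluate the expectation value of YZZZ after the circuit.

The expectation value of YZZZ is -sqrt(2)/2.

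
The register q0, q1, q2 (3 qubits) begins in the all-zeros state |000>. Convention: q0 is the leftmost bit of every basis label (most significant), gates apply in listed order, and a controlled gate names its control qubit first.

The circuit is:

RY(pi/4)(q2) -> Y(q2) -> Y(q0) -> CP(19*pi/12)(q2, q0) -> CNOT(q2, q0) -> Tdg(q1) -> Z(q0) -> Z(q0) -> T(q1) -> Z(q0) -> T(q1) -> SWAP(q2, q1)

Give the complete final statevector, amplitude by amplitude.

The final amplitudes are sqrt(sqrt(2) + 2)*exp(7*I*pi/12)/2 on |010>, -sqrt(2 - sqrt(2))/2 on |100>, and 0 on every other basis state.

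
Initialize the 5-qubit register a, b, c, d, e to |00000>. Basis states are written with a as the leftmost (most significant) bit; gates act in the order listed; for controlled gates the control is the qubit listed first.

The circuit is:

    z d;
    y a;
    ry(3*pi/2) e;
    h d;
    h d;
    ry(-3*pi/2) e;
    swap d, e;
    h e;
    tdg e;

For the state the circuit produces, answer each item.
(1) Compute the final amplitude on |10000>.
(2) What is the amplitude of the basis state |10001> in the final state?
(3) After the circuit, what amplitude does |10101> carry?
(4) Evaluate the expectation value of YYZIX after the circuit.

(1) |10000> carries amplitude sqrt(2)*I/2 in the final state.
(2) The final state's coefficient on |10001> equals sqrt(2)*exp(I*pi/4)/2.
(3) The final state's coefficient on |10101> equals 0.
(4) The observable YYZIX averages to 0.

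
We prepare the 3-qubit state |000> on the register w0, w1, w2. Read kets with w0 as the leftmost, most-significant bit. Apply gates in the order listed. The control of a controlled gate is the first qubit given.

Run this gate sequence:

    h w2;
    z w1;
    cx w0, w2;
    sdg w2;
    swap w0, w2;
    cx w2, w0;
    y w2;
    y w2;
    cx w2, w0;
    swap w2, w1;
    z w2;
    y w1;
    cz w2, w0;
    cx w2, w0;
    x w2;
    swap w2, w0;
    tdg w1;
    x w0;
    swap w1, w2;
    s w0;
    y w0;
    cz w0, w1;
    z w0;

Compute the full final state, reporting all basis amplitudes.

The final amplitudes are -sqrt(2)*exp(3*I*pi/4)/2 on |101>, sqrt(2)*exp(I*pi/4)/2 on |111>, and 0 on every other basis state.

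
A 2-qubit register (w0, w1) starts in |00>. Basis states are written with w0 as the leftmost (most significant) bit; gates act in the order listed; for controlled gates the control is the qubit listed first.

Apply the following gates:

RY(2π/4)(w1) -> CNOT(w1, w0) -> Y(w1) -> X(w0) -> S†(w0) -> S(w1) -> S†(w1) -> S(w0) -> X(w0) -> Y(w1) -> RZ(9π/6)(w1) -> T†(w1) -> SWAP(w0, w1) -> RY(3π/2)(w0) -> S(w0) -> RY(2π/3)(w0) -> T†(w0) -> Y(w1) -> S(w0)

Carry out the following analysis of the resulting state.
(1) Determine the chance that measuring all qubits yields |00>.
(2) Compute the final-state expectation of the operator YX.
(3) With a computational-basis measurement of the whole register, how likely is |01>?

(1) A full measurement returns |00> with probability 1/4. Key observation: steps 3-10 multiply out to the identity, so the circuit reduces to the remaining gates.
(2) In the final state, YX has expectation 1/4 + sqrt(3)/4.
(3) The probability of measuring |01> is 1/4.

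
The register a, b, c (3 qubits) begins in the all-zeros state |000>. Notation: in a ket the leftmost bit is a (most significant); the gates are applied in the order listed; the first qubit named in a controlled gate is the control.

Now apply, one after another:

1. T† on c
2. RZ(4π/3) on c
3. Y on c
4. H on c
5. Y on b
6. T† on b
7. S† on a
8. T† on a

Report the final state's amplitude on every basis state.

After the circuit, the state carries amplitude sqrt(2)*exp(I*pi/12)/2 on |010>, -sqrt(2)*exp(I*pi/12)/2 on |011>, and 0 on every other basis state.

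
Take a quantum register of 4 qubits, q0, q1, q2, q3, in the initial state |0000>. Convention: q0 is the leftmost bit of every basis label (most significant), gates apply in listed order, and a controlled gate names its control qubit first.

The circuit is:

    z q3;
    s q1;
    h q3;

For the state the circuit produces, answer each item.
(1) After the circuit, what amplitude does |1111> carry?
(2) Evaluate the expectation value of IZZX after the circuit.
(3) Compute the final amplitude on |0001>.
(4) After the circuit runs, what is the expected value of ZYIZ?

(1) The final state's coefficient on |1111> equals 0.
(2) The expectation value of IZZX is 1.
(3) |0001> carries amplitude sqrt(2)/2 in the final state.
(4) The expectation value of ZYIZ is 0.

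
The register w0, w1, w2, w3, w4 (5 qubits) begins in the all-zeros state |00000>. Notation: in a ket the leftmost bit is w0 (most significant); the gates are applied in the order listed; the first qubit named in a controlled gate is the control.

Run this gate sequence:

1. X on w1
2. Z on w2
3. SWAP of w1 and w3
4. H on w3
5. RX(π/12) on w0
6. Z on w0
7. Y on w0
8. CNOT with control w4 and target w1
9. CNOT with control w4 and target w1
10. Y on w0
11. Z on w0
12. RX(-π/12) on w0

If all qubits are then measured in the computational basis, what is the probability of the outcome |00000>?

Outcome |00000> occurs with probability 1/2.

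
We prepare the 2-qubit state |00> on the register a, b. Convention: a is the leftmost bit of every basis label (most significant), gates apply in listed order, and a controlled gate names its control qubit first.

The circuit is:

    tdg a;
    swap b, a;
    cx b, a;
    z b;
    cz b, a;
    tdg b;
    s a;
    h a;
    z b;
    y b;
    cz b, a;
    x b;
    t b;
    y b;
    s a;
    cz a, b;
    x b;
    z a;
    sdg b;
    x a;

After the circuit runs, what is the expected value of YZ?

In the final state, YZ has expectation 1.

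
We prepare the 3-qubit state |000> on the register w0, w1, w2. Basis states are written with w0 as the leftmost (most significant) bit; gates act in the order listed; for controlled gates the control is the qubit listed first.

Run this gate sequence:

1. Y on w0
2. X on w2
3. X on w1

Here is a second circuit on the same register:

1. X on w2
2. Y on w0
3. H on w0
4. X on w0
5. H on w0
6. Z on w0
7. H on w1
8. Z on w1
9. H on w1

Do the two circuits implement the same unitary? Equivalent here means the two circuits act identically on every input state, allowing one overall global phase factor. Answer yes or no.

Yes — the two circuits implement the same unitary up to a global phase.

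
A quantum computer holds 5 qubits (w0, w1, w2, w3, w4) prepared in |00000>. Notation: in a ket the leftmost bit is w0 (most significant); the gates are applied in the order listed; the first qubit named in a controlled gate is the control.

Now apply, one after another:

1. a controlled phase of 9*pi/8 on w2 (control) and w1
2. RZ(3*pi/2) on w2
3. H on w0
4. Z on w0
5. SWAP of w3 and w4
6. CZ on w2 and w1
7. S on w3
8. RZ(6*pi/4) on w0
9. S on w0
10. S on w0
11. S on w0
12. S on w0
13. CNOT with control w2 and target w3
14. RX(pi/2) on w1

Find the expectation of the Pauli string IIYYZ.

The expectation value of IIYYZ is 0. Key observation: the block from step 9 through step 12 cancels to the identity and can be dropped.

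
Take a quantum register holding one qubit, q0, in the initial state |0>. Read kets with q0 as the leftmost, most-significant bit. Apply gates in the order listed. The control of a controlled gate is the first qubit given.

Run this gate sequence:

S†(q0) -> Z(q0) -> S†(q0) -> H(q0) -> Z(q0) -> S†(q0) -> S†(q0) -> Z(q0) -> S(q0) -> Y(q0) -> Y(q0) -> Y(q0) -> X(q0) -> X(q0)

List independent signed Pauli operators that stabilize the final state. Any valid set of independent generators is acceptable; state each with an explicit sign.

The final state is stabilized by the group generated by -Y; other independent generating sets are equally valid.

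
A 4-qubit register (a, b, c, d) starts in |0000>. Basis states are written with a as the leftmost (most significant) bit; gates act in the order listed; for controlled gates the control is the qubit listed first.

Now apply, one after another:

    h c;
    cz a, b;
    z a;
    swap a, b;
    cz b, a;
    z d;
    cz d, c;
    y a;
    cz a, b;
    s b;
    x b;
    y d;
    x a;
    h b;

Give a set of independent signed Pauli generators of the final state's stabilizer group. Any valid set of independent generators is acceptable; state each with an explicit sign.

The stabilizer group can be generated by -IXII, +IIXI, +ZIII, -IIIZ, among other valid generating sets.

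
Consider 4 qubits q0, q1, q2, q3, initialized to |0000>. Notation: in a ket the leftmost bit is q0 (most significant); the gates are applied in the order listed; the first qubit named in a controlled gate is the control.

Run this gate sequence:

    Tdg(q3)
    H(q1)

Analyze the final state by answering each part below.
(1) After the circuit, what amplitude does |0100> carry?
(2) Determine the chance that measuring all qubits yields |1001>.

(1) The amplitude on |0100> is sqrt(2)/2.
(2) The probability of measuring |1001> is 0.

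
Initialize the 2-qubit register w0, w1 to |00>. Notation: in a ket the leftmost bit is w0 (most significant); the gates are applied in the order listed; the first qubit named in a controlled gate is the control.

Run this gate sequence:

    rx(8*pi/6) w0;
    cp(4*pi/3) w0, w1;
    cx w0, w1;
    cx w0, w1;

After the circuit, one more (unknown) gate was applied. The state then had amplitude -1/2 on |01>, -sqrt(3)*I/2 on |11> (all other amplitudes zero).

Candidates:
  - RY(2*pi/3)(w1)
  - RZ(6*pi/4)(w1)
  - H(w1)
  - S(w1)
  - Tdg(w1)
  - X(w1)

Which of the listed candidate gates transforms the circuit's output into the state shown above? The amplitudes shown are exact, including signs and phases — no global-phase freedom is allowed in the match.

It was X(w1) that produced the state shown. Key observation: gates 3-4 undo each other exactly, leaving only the rest of the circuit to track.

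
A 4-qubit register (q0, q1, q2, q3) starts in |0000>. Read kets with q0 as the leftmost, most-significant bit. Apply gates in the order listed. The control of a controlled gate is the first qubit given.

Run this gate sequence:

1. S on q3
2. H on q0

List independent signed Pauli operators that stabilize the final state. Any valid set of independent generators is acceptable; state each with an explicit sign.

The final state is stabilized by the group generated by +XIII, +IZII, +IIZI, +IIIZ; other independent generating sets are equally valid.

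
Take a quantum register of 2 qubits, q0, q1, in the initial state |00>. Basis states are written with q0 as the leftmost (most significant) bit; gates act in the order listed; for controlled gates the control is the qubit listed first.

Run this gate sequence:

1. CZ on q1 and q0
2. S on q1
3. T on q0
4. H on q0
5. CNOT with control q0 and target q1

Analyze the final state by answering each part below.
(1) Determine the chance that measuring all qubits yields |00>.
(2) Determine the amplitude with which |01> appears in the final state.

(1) The probability of measuring |00> is 1/2.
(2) The amplitude on |01> is 0.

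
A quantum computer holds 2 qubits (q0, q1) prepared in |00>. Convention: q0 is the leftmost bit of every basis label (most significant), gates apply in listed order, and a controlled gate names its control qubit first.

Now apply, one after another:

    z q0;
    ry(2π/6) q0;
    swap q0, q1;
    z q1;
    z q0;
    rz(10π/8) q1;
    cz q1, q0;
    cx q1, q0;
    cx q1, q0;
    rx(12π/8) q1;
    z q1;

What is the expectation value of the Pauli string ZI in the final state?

The expectation value of ZI is 1.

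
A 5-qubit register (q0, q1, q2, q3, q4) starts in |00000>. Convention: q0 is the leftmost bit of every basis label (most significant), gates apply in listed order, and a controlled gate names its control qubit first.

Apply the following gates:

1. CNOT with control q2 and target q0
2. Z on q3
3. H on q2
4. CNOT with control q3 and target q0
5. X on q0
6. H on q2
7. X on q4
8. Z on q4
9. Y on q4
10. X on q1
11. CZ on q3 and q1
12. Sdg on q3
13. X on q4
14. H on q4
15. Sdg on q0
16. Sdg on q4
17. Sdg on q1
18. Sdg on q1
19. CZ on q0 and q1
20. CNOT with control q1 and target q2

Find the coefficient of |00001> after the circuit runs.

The amplitude on |00001> is 0.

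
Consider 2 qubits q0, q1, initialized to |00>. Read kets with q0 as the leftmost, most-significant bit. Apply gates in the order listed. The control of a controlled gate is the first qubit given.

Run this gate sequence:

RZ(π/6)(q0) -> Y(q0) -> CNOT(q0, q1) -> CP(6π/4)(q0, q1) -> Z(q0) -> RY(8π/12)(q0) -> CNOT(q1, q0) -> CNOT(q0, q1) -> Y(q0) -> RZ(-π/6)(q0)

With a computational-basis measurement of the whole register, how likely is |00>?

Outcome |00> occurs with probability 3/4.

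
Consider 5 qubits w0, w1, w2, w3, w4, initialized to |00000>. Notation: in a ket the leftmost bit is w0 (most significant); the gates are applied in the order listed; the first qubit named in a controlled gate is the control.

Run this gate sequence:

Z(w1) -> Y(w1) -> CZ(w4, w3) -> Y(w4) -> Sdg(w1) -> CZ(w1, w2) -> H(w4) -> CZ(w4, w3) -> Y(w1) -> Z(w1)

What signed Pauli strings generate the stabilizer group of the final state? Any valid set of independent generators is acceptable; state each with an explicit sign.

One valid set of independent stabilizer generators is -IIIIX, +ZIIII, +IZIII, +IIZII, +IIIZI (any independent generating set of the same group is equally correct).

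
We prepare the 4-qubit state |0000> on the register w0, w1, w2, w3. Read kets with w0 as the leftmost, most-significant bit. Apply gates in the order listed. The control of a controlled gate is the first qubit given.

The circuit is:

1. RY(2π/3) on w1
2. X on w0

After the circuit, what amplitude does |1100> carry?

|1100> carries amplitude sqrt(3)/2 in the final state.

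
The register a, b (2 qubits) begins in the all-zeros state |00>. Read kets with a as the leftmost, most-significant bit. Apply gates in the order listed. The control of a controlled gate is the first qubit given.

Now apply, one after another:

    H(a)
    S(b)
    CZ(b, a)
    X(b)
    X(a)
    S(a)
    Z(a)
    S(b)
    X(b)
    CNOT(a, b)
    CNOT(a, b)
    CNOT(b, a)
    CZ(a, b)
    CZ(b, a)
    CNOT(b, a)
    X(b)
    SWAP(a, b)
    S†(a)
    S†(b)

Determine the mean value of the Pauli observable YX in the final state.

The expectation value of YX is 0.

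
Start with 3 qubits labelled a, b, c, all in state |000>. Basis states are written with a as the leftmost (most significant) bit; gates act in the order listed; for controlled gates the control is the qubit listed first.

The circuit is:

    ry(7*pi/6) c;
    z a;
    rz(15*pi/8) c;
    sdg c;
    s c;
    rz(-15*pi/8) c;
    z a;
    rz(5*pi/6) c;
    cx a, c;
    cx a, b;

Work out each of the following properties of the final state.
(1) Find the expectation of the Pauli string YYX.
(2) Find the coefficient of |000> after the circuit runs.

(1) In the final state, YYX has expectation 0. Key observation: gates 2-7 undo each other exactly, leaving only the rest of the circuit to track.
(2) The final state's coefficient on |000> equals (-sqrt(2) + sqrt(6))*exp(7*I*pi/12)/4.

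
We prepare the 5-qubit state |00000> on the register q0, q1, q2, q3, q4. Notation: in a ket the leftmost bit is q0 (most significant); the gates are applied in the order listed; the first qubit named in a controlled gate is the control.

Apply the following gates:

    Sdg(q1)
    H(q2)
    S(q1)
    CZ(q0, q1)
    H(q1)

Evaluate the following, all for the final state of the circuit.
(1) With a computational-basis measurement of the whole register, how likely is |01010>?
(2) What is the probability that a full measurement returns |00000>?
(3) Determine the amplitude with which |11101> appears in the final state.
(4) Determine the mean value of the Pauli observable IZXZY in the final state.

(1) A full measurement returns |01010> with probability 0.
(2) The probability of measuring |00000> is 1/4.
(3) The amplitude on |11101> is 0.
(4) In the final state, IZXZY has expectation 0.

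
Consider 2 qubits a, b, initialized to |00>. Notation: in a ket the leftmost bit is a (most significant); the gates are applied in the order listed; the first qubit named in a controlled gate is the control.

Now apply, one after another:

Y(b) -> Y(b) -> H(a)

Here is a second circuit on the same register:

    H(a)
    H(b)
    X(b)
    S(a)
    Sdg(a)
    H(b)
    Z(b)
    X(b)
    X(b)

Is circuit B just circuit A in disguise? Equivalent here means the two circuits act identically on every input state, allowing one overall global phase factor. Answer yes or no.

Yes — the two circuits implement the same unitary up to a global phase.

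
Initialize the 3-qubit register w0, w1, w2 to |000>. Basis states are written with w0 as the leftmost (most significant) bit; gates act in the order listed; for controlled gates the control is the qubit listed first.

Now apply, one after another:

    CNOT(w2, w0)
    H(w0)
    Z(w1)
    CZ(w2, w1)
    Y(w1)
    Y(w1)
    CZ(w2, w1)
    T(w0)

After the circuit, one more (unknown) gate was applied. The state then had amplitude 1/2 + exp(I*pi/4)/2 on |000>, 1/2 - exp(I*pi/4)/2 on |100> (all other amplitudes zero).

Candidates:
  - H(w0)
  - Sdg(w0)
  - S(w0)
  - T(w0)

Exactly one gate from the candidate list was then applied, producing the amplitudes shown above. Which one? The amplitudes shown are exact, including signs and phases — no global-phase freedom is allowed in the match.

The unique candidate consistent with the amplitudes is H(w0). Key observation: gates 4-7 undo each other exactly, leaving only the rest of the circuit to track.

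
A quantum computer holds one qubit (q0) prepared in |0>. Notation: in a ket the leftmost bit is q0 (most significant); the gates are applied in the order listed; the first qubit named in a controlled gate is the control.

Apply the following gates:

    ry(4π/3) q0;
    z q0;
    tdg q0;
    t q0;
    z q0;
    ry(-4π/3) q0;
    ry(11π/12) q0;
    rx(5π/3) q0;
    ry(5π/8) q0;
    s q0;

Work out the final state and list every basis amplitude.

The resulting statevector has amplitude -sqrt(3)*sqrt(sqrt(2)/4 + 1/2)*cos(5*pi/16)/4 + sqrt(3)*sqrt(1/2 - sqrt(2)/4)*sin(5*pi/16)/4 + 3*sqrt(1/2 - sqrt(2)/4)*cos(5*pi/16)/4 + 3*sqrt(sqrt(2)/4 + 1/2)*sin(5*pi/16)/4 - sqrt(3)*I*sqrt(sqrt(2)/4 + 1/2)*cos(5*pi/16)/4 - sqrt(3)*I*sqrt(1/2 - sqrt(2)/4)*sin(5*pi/16)/4 - I*sqrt(1/2 - sqrt(2)/4)*cos(5*pi/16)/4 + I*sqrt(sqrt(2)/4 + 1/2)*sin(5*pi/16)/4 on |0>, -sqrt(3)*sqrt(1/2 - sqrt(2)/4)*cos(5*pi/16)/4 + sqrt(1/2 - sqrt(2)/4)*sin(5*pi/16)/4 + sqrt(sqrt(2)/4 + 1/2)*cos(5*pi/16)/4 + sqrt(3)*sqrt(sqrt(2)/4 + 1/2)*sin(5*pi/16)/4 - 3*I*sqrt(sqrt(2)/4 + 1/2)*cos(5*pi/16)/4 - sqrt(3)*I*sqrt(sqrt(2)/4 + 1/2)*sin(5*pi/16)/4 - sqrt(3)*I*sqrt(1/2 - sqrt(2)/4)*cos(5*pi/16)/4 + 3*I*sqrt(1/2 - sqrt(2)/4)*sin(5*pi/16)/4 on |1>. Key observation: the block from step 1 through step 6 cancels to the identity and can be dropped.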